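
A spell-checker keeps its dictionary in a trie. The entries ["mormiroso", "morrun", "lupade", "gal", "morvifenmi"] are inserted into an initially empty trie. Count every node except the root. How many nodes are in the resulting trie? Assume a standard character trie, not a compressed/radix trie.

28

Count nodes per top-level branch (shared prefixes stored once):
  'g'-branch (gal): 3 nodes
  'l'-branch (lupade): 6 nodes
  'm'-branch (mormiroso, morrun, morvifenmi): 19 nodes
Sum: 28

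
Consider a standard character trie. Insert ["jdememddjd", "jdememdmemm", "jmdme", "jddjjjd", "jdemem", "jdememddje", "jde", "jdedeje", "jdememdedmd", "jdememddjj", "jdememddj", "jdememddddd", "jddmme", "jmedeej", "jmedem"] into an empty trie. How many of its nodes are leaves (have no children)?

12

Leaves are exactly the stored words that no other stored word extends.
Those words: "jddjjjd", "jddmme", "jdedeje", "jdememddddd", "jdememddjd", "jdememddje", "jdememddjj", "jdememdedmd", "jdememdmemm", "jmdme", "jmedeej", "jmedem"
Leaf count: 12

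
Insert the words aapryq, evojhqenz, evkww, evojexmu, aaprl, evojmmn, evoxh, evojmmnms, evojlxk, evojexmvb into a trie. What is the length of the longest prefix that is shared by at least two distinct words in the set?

7

Look for the deepest trie node that still has at least two words in its subtree.
e.g. "evojexmu" and "evojexmvb" share the prefix "evojexm" of length 7; no pair shares a longer one.
Longest shared-prefix length: 7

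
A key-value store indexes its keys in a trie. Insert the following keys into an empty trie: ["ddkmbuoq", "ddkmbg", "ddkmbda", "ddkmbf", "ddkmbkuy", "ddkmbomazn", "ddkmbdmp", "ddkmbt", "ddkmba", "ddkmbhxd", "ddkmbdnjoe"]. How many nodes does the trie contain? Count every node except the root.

31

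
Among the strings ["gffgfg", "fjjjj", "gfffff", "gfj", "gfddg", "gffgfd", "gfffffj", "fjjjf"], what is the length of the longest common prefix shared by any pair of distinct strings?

Equivalently: take the maximum, over all pairs, of their longest common prefix length.
"gfffff" and "gfffffj" agree on "gfffff" (6 characters) before diverging; nothing deeper is shared.
Longest shared-prefix length: 6

6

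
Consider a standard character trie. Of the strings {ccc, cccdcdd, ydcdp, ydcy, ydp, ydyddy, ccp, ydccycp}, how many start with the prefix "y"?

5

Filter for entries beginning with "y":
Words under "y": ydccycp, ydcdp, ydcy, ydp, ydyddy
Count: 5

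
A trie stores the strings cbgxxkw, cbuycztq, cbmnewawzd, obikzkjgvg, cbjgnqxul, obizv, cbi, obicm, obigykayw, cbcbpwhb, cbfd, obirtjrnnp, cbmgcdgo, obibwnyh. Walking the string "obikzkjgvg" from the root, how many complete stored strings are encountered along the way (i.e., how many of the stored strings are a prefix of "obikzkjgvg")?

1

Traverse "obikzkjgvg" character by character; count nodes along the way that are marked as word ends.
Prefixes of the query that are stored words: "obikzkjgvg"
Count: 1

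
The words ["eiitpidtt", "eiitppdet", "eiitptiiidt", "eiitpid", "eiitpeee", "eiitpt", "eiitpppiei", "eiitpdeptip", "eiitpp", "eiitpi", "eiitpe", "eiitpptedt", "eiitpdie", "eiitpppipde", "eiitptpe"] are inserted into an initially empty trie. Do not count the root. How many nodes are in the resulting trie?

43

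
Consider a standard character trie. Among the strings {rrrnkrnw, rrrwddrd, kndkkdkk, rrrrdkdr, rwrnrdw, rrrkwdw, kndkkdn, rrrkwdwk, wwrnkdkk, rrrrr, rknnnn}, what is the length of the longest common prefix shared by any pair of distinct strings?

7

Equivalently: take the maximum, over all pairs, of their longest common prefix length.
"rrrkwdw" and "rrrkwdwk" agree on "rrrkwdw" (7 characters) before diverging; nothing deeper is shared.
Longest shared-prefix length: 7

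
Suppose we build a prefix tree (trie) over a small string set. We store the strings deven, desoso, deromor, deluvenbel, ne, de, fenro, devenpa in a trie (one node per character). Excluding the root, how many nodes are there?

31

For each word, the new-node count is its length minus the longest prefix already in the trie:
  "deven" → 5 new (d, e, v, e, n)
  "desoso" → prefix "de" already present; 4 new (s, o, s, o)
  "deromor" → prefix "de" already present; 5 new (r, o, m, o, r)
  "deluvenbel" → prefix "de" already present; 8 new (l, u, v, e, n, b, e, l)
  "ne" → 2 new (n, e)
  "de" → prefix "de" already present; 0 new (none)
  "fenro" → 5 new (f, e, n, r, o)
  "devenpa" → prefix "deven" already present; 2 new (p, a)
Total nodes = 5 + 4 + 5 + 8 + 2 + 0 + 5 + 2 = 31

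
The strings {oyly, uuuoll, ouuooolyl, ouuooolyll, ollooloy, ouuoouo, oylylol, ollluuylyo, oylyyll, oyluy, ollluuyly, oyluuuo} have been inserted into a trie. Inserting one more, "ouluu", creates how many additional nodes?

3

The longest prefix of "ouluu" already in the trie is "ou" (length 2).
New nodes needed: |"ouluu"| − 2 = 5 − 2 = 3.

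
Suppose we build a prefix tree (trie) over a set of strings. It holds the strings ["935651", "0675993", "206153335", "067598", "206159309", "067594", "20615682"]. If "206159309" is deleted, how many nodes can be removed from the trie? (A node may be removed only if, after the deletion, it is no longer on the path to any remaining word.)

4

Walk "206159309" from the leaf back toward the root, removing each node that no remaining word uses.
The suffix "9309" (4 nodes) is used only by "206159309"; the node for "20615" still has the child "3", so pruning stops there.
Nodes removed: 4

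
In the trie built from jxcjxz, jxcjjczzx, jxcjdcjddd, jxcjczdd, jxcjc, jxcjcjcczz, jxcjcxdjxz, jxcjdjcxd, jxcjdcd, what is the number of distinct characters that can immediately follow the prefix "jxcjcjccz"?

1

The children of the "jxcjcjccz" node are the distinct next characters among strings starting with "jxcjcjccz".
Distinct next characters after "jxcjcjccz": z.
That node has 1 child edge.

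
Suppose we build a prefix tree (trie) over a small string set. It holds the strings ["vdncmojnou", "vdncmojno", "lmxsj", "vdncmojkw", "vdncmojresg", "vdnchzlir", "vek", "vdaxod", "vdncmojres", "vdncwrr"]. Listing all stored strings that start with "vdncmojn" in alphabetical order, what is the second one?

vdncmojnou

DFS of the "vdncmojn" subtree visits, in order: "vdncmojno", "vdncmojnou"
The 2nd is vdncmojnou.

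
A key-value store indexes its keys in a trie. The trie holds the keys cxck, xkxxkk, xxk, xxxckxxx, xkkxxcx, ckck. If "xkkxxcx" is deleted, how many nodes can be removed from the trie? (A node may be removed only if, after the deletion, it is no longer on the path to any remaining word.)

5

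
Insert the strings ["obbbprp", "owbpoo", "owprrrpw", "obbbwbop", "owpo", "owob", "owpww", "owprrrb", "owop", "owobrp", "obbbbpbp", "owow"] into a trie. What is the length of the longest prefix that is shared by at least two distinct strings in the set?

6

Equivalently: take the maximum, over all pairs, of their longest common prefix length.
"owprrrb" and "owprrrpw" agree on "owprrr" (6 characters) before diverging; nothing deeper is shared.
Longest shared-prefix length: 6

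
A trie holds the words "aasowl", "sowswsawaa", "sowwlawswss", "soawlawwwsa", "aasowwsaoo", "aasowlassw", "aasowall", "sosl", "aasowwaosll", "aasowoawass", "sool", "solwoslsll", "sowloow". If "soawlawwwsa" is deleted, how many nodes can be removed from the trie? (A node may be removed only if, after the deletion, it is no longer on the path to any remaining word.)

Walk "soawlawwwsa" from the leaf back toward the root, removing each node that no remaining word uses.
The suffix "awlawwwsa" (9 nodes) is used only by "soawlawwwsa"; the node for "so" still has the child "w", so pruning stops there.
Nodes removed: 9

9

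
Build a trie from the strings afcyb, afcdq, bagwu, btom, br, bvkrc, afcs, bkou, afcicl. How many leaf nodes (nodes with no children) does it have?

9

Leaves are exactly the stored words that no other stored word extends.
Those words: "afcdq", "afcicl", "afcs", "afcyb", "bagwu", "bkou", "br", "btom", "bvkrc"
Leaf count: 9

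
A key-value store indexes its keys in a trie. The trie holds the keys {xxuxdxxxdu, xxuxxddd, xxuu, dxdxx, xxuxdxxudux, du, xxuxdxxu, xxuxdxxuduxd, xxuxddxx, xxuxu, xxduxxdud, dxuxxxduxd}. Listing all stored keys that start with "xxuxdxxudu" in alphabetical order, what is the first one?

xxuxdxxudux

Words with prefix "xxuxdxxudu", in lexicographic order: "xxuxdxxudux", "xxuxdxxuduxd"
The 1st is xxuxdxxudux.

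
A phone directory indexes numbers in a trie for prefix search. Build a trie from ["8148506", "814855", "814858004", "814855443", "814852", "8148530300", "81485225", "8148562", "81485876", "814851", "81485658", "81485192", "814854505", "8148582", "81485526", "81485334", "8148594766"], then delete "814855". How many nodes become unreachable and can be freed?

Walk "814855" from the leaf back toward the root, removing each node that no remaining word uses.
Every node on "814855" is still needed (e.g. by "814855443"), so nothing is freed.
Nodes removed: 0

0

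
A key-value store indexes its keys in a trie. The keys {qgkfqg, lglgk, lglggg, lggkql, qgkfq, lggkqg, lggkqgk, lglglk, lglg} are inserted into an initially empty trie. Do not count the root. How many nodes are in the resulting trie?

For each word, the new-node count is its length minus the longest prefix already in the trie:
  "qgkfqg" → 6 new (q, g, k, f, q, g)
  "lglgk" → 5 new (l, g, l, g, k)
  "lglggg" → prefix "lglg" already present; 2 new (g, g)
  "lggkql" → prefix "lg" already present; 4 new (g, k, q, l)
  "qgkfq" → prefix "qgkfq" already present; 0 new (none)
  "lggkqg" → prefix "lggkq" already present; 1 new (g)
  "lggkqgk" → prefix "lggkqg" already present; 1 new (k)
  "lglglk" → prefix "lglg" already present; 2 new (l, k)
  "lglg" → prefix "lglg" already present; 0 new (none)
Total nodes = 6 + 5 + 2 + 4 + 0 + 1 + 1 + 2 + 0 = 21

21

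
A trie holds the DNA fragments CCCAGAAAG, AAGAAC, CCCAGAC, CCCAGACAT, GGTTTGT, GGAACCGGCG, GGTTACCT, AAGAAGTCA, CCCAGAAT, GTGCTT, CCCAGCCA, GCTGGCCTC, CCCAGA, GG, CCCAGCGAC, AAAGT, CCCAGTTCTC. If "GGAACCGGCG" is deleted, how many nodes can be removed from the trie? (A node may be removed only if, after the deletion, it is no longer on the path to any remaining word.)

8

Walk "GGAACCGGCG" from the leaf back toward the root, removing each node that no remaining word uses.
The suffix "AACCGGCG" (8 nodes) is used only by "GGAACCGGCG"; the node for "GG" still has the child "T", so pruning stops there.
Nodes removed: 8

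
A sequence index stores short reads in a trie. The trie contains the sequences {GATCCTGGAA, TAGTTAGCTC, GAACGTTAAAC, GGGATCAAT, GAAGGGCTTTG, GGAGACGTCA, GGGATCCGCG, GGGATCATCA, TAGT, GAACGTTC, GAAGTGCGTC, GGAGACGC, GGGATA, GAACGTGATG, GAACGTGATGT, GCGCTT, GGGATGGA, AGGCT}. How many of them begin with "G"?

15

Filter for entries beginning with "G":
Matches: "GAACGTGATG", "GAACGTGATGT", "GAACGTTAAAC", "GAACGTTC", "GAAGGGCTTTG", "GAAGTGCGTC", "GATCCTGGAA", "GCGCTT", "GGAGACGC", "GGAGACGTCA", "GGGATA", "GGGATCAAT", "GGGATCATCA", "GGGATCCGCG", "GGGATGGA"
Count: 15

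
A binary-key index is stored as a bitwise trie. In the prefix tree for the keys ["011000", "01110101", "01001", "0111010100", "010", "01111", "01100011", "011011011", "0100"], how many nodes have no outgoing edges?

Leaves are exactly the stored words that no other stored word extends.
Those words: "01001", "01100011", "011011011", "0111010100", "01111"
Leaf count: 5

5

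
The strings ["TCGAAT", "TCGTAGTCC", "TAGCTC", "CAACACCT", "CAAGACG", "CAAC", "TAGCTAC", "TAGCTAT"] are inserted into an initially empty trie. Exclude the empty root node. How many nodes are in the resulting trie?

32

For each word, the new-node count is its length minus the longest prefix already in the trie:
  "TCGAAT" → 6 new (T, C, G, A, A, T)
  "TCGTAGTCC" → prefix "TCG" already present; 6 new (T, A, G, T, C, C)
  "TAGCTC" → prefix "T" already present; 5 new (A, G, C, T, C)
  "CAACACCT" → 8 new (C, A, A, C, A, C, C, T)
  "CAAGACG" → prefix "CAA" already present; 4 new (G, A, C, G)
  "CAAC" → prefix "CAAC" already present; 0 new (none)
  "TAGCTAC" → prefix "TAGCT" already present; 2 new (A, C)
  "TAGCTAT" → prefix "TAGCTA" already present; 1 new (T)
Total nodes = 6 + 6 + 5 + 8 + 4 + 0 + 2 + 1 = 32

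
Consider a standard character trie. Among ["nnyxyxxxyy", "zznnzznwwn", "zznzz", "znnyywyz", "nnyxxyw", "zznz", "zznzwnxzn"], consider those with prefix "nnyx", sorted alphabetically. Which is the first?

nnyxxyw

Words with prefix "nnyx", in lexicographic order: "nnyxxyw", "nnyxyxxxyy"
Position 1: nnyxxyw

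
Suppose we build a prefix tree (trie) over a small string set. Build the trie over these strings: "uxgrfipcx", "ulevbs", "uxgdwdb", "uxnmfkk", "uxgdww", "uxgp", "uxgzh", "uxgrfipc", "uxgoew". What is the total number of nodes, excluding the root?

Insert word by word; a character creates a node only if that edge doesn't already exist:
  "uxgrfipcx" → 9 new (u, x, g, r, f, i, p, c, x)
  "ulevbs" → prefix "u" already present; 5 new (l, e, v, b, s)
  "uxgdwdb" → prefix "uxg" already present; 4 new (d, w, d, b)
  "uxnmfkk" → prefix "ux" already present; 5 new (n, m, f, k, k)
  "uxgdww" → prefix "uxgdw" already present; 1 new (w)
  "uxgp" → prefix "uxg" already present; 1 new (p)
  "uxgzh" → prefix "uxg" already present; 2 new (z, h)
  "uxgrfipc" → prefix "uxgrfipc" already present; 0 new (none)
  "uxgoew" → prefix "uxg" already present; 3 new (o, e, w)
Total nodes = 9 + 5 + 4 + 5 + 1 + 1 + 2 + 0 + 3 = 30

30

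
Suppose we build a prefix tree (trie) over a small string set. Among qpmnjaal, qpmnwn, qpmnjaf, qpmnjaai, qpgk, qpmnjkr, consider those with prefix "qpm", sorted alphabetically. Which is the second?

DFS of the "qpm" subtree visits, in order: "qpmnjaai", "qpmnjaal", "qpmnjaf", "qpmnjkr", "qpmnwn"
Position 2: qpmnjaal

qpmnjaal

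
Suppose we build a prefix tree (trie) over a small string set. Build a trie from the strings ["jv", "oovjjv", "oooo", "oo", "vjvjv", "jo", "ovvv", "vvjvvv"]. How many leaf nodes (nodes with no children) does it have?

A leaf is a node with no children — equivalently, the end of a word that is not a proper prefix of any other stored word.
Those words: "jo", "jv", "oooo", "oovjjv", "ovvv", "vjvjv", "vvjvvv"
Leaf count: 7

7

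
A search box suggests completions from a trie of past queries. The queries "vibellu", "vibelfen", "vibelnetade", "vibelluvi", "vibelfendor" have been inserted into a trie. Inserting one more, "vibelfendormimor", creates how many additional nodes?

The longest prefix of "vibelfendormimor" already in the trie is "vibelfendor" (length 11).
Each of the 5 remaining characters creates one node.

5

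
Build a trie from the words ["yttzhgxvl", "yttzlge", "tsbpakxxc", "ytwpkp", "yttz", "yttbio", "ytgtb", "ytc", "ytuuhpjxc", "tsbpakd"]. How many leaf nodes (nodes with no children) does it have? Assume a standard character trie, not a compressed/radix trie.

Leaves are exactly the stored words that no other stored word extends.
Those words: "tsbpakd", "tsbpakxxc", "ytc", "ytgtb", "yttbio", "yttzhgxvl", "yttzlge", "ytuuhpjxc", "ytwpkp"
Leaf count: 9

9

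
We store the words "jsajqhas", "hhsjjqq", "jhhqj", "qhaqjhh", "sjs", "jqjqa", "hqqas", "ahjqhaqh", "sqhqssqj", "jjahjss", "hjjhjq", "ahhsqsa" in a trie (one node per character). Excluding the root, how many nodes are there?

Trace insertions, counting only characters that open a new branch:
  "jsajqhas" → 8 new (j, s, a, j, q, h, a, s)
  "hhsjjqq" → 7 new (h, h, s, j, j, q, q)
  "jhhqj" → prefix "j" already present; 4 new (h, h, q, j)
  "qhaqjhh" → 7 new (q, h, a, q, j, h, h)
  "sjs" → 3 new (s, j, s)
  "jqjqa" → prefix "j" already present; 4 new (q, j, q, a)
  "hqqas" → prefix "h" already present; 4 new (q, q, a, s)
  "ahjqhaqh" → 8 new (a, h, j, q, h, a, q, h)
  "sqhqssqj" → prefix "s" already present; 7 new (q, h, q, s, s, q, j)
  "jjahjss" → prefix "j" already present; 6 new (j, a, h, j, s, s)
  "hjjhjq" → prefix "h" already present; 5 new (j, j, h, j, q)
  "ahhsqsa" → prefix "ah" already present; 5 new (h, s, q, s, a)
Total nodes = 8 + 7 + 4 + 7 + 3 + 4 + 4 + 8 + 7 + 6 + 5 + 5 = 68

68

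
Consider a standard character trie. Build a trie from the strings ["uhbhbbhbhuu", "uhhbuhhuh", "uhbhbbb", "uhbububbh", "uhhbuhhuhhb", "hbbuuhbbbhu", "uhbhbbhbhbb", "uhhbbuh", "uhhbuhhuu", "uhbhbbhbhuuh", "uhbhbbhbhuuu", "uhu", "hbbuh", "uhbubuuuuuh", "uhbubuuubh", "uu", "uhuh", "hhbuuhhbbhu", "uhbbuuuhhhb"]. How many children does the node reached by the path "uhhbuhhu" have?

Walk "uhhbuhhu" from the root, arriving at one node.
Distinct next characters after "uhhbuhhu": h, u.
That node has 2 child edges.

2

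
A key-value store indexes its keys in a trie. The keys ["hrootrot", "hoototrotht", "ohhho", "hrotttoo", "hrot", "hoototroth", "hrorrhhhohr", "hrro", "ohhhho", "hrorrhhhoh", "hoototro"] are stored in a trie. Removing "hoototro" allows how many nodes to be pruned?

0

A node on "hoototro"'s path can go only if nothing else ends at it or branches off below it.
Every node on "hoototro" is still needed (e.g. by "hoototrotht"), so nothing is freed.
Nodes removed: 0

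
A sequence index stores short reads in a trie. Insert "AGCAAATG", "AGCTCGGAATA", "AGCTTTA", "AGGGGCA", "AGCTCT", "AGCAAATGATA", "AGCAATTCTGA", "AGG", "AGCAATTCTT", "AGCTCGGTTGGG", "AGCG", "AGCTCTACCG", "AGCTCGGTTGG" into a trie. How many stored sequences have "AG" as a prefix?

Traverse to the node for "AG", then collect every word in that subtree.
Matches: "AGCAAATG", "AGCAAATGATA", "AGCAATTCTGA", "AGCAATTCTT", "AGCG", "AGCTCGGAATA", "AGCTCGGTTGG", "AGCTCGGTTGGG", "AGCTCT", "AGCTCTACCG", "AGCTTTA", "AGG", "AGGGGCA"
Count: 13

13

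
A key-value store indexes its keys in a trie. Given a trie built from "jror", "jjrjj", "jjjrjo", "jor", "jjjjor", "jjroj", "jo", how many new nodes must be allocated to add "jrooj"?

2

Walking "jrooj" from the root, the first 3 characters ("jro") follow existing edges; "o" is the first miss.
New nodes needed: |"jrooj"| − 3 = 5 − 3 = 2.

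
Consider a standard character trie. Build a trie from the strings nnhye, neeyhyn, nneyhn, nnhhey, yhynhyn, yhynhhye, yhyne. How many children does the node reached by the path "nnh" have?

2

Walk "nnh" from the root, arriving at one node.
Characters that immediately follow "nnh" among the stored strings: {h, y}.
That node has 2 child edges.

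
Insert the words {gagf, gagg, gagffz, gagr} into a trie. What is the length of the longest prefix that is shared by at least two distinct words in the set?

4

Look for the deepest trie node that still has at least two words in its subtree.
"gagf" and "gagffz" agree on "gagf" (4 characters) before diverging; nothing deeper is shared.
Longest shared-prefix length: 4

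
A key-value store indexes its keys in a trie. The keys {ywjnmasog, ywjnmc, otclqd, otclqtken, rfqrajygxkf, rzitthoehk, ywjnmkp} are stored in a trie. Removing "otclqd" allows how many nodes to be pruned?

1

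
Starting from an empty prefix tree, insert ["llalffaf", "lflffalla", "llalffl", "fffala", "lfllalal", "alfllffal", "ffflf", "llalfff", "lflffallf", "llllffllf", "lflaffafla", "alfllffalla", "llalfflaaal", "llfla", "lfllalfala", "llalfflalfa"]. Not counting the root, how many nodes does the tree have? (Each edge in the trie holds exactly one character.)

71

Trace insertions, counting only characters that open a new branch:
  "llalffaf" → 8 new (l, l, a, l, f, f, a, f)
  "lflffalla" → prefix "l" already present; 8 new (f, l, f, f, a, l, l, a)
  "llalffl" → prefix "llalff" already present; 1 new (l)
  "fffala" → 6 new (f, f, f, a, l, a)
  "lfllalal" → prefix "lfl" already present; 5 new (l, a, l, a, l)
  "alfllffal" → 9 new (a, l, f, l, l, f, f, a, l)
  "ffflf" → prefix "fff" already present; 2 new (l, f)
  "llalfff" → prefix "llalff" already present; 1 new (f)
  "lflffallf" → prefix "lflffall" already present; 1 new (f)
  "llllffllf" → prefix "ll" already present; 7 new (l, l, f, f, l, l, f)
  "lflaffafla" → prefix "lfl" already present; 7 new (a, f, f, a, f, l, a)
  "alfllffalla" → prefix "alfllffal" already present; 2 new (l, a)
  "llalfflaaal" → prefix "llalffl" already present; 4 new (a, a, a, l)
  "llfla" → prefix "ll" already present; 3 new (f, l, a)
  "lfllalfala" → prefix "lfllal" already present; 4 new (f, a, l, a)
  "llalfflalfa" → prefix "llalffla" already present; 3 new (l, f, a)
Total nodes = 8 + 8 + 1 + 6 + 5 + 9 + 2 + 1 + 1 + 7 + 7 + 2 + 4 + 3 + 4 + 3 = 71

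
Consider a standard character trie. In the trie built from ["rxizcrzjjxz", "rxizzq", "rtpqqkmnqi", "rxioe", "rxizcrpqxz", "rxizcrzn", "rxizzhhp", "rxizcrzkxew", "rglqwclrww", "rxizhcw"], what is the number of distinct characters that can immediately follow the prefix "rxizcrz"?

3

Follow the path "rxizcrz" to its node, then look at its outgoing edges.
Characters that immediately follow "rxizcrz" among the stored strings: {j, k, n}.
That node has 3 child edges.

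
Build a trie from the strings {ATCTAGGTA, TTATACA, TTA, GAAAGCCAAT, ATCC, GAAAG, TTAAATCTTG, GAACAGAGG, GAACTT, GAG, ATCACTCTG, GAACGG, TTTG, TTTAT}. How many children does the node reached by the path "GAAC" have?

The children of the "GAAC" node are the distinct next characters among strings starting with "GAAC".
Characters that immediately follow "GAAC" among the stored strings: {A, G, T}.
That node has 3 child edges.

3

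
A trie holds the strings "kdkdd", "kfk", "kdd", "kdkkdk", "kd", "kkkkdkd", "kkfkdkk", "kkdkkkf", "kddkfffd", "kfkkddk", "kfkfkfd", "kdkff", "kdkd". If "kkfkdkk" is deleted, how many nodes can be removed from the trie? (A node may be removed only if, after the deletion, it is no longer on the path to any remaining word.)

After clearing the end-marker at "kkfkdkk", prune upward until reaching a node still needed by another word.
The suffix "fkdkk" (5 nodes) is used only by "kkfkdkk"; the node for "kk" still has the child "k", so pruning stops there.
Nodes removed: 5

5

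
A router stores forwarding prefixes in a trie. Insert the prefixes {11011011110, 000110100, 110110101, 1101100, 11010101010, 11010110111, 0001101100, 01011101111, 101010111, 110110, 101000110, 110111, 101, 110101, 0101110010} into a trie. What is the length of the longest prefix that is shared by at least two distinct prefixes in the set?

7

Equivalently: take the maximum, over all pairs, of their longest common prefix length.
"000110100" and "0001101100" agree on "0001101" (7 characters) before diverging; nothing deeper is shared.
Longest shared-prefix length: 7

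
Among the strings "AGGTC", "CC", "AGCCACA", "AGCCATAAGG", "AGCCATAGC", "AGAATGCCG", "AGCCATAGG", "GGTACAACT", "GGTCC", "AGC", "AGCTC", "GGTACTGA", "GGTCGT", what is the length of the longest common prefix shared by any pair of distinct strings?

8

Look for the deepest trie node that still has at least two words in its subtree.
"AGCCATAGC" and "AGCCATAGG" agree on "AGCCATAG" (8 characters) before diverging; nothing deeper is shared.
Longest shared-prefix length: 8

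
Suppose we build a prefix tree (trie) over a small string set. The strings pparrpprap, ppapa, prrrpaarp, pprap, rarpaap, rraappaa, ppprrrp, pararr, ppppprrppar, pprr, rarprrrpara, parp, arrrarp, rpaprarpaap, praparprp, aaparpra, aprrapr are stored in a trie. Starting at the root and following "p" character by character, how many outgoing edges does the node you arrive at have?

Walk "p" from the root, arriving at one node.
Characters that immediately follow "p" among the stored strings: {a, p, r}.
That node has 3 child edges.

3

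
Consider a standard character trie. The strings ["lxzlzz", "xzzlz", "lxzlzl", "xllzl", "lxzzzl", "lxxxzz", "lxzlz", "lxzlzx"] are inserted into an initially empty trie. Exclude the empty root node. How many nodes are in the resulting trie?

Count nodes per top-level branch (shared prefixes stored once):
  'l'-branch (lxxxzz, lxzlz, lxzlzl, lxzlzx, lxzlzz, lxzzzl): 15 nodes
  'x'-branch (xllzl, xzzlz): 9 nodes
Sum: 24

24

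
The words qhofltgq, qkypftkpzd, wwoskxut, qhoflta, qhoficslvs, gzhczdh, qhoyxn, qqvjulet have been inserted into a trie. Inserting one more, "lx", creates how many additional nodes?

Nothing in the trie begins with "l"; the whole of "lx" is new.
2 − 0 = 2 new nodes.

2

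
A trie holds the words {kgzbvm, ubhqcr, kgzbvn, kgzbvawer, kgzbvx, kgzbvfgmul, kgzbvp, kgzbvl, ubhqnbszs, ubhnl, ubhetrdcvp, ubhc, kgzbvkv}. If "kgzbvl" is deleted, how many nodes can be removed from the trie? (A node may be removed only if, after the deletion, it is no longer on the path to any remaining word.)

1

A node on "kgzbvl"'s path can go only if nothing else ends at it or branches off below it.
The suffix "l" (1 node) is used only by "kgzbvl"; the node for "kgzbv" still has the child "m", so pruning stops there.
Nodes removed: 1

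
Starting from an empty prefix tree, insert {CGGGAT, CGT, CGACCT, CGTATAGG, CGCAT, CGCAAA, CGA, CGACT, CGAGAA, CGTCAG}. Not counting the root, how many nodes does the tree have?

28

Count nodes per top-level branch (shared prefixes stored once):
  'C'-branch (CGA, CGACCT, CGACT, CGAGAA, CGCAAA, CGCAT, CGGGAT, CGT, CGTATAGG, CGTCAG): 28 nodes
Sum: 28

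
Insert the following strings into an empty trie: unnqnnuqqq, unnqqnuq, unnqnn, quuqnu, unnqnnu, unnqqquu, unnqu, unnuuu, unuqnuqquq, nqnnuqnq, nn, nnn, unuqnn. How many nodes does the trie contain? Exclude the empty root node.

Insert word by word; a character creates a node only if that edge doesn't already exist:
  "unnqnnuqqq" → 10 new (u, n, n, q, n, n, u, q, q, q)
  "unnqqnuq" → prefix "unnq" already present; 4 new (q, n, u, q)
  "unnqnn" → prefix "unnqnn" already present; 0 new (none)
  "quuqnu" → 6 new (q, u, u, q, n, u)
  "unnqnnu" → prefix "unnqnnu" already present; 0 new (none)
  "unnqqquu" → prefix "unnqq" already present; 3 new (q, u, u)
  "unnqu" → prefix "unnq" already present; 1 new (u)
  "unnuuu" → prefix "unn" already present; 3 new (u, u, u)
  "unuqnuqquq" → prefix "un" already present; 8 new (u, q, n, u, q, q, u, q)
  "nqnnuqnq" → 8 new (n, q, n, n, u, q, n, q)
  "nn" → prefix "n" already present; 1 new (n)
  "nnn" → prefix "nn" already present; 1 new (n)
  "unuqnn" → prefix "unuqn" already present; 1 new (n)
Total nodes = 10 + 4 + 0 + 6 + 0 + 3 + 1 + 3 + 8 + 8 + 1 + 1 + 1 = 46

46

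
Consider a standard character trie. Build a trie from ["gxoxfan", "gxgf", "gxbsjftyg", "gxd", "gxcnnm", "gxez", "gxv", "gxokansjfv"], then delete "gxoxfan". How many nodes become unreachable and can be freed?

A node on "gxoxfan"'s path can go only if nothing else ends at it or branches off below it.
The suffix "xfan" (4 nodes) is used only by "gxoxfan"; the node for "gxo" still has the child "k", so pruning stops there.
Nodes removed: 4

4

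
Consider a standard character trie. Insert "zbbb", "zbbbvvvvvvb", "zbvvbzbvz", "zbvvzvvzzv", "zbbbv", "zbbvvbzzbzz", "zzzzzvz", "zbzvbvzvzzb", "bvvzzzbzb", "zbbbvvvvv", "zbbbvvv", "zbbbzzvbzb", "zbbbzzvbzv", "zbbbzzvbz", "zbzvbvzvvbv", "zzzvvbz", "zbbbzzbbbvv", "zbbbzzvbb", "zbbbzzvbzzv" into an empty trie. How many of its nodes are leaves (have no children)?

14

A leaf is a node with no children — equivalently, the end of a word that is not a proper prefix of any other stored word.
Those words: "bvvzzzbzb", "zbbbvvvvvvb", "zbbbzzbbbvv", "zbbbzzvbb", "zbbbzzvbzb", "zbbbzzvbzv", "zbbbzzvbzzv", "zbbvvbzzbzz", "zbvvbzbvz", "zbvvzvvzzv", "zbzvbvzvvbv", "zbzvbvzvzzb", "zzzvvbz", "zzzzzvz"
Leaf count: 14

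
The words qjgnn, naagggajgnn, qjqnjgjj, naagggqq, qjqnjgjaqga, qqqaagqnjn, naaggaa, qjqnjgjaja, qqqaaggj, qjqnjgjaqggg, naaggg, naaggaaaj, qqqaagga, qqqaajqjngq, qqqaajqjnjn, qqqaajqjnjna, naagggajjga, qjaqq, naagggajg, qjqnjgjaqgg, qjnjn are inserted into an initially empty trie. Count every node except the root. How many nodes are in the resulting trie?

66

Insert word by word; a character creates a node only if that edge doesn't already exist:
  "qjgnn" → 5 new (q, j, g, n, n)
  "naagggajgnn" → 11 new (n, a, a, g, g, g, a, j, g, n, n)
  "qjqnjgjj" → prefix "qj" already present; 6 new (q, n, j, g, j, j)
  "naagggqq" → prefix "naaggg" already present; 2 new (q, q)
  "qjqnjgjaqga" → prefix "qjqnjgj" already present; 4 new (a, q, g, a)
  "qqqaagqnjn" → prefix "q" already present; 9 new (q, q, a, a, g, q, n, j, n)
  "naaggaa" → prefix "naagg" already present; 2 new (a, a)
  "qjqnjgjaja" → prefix "qjqnjgja" already present; 2 new (j, a)
  "qqqaaggj" → prefix "qqqaag" already present; 2 new (g, j)
  "qjqnjgjaqggg" → prefix "qjqnjgjaqg" already present; 2 new (g, g)
  "naaggg" → prefix "naaggg" already present; 0 new (none)
  "naaggaaaj" → prefix "naaggaa" already present; 2 new (a, j)
  "qqqaagga" → prefix "qqqaagg" already present; 1 new (a)
  "qqqaajqjngq" → prefix "qqqaa" already present; 6 new (j, q, j, n, g, q)
  "qqqaajqjnjn" → prefix "qqqaajqjn" already present; 2 new (j, n)
  "qqqaajqjnjna" → prefix "qqqaajqjnjn" already present; 1 new (a)
  "naagggajjga" → prefix "naagggaj" already present; 3 new (j, g, a)
  "qjaqq" → prefix "qj" already present; 3 new (a, q, q)
  "naagggajg" → prefix "naagggajg" already present; 0 new (none)
  "qjqnjgjaqgg" → prefix "qjqnjgjaqgg" already present; 0 new (none)
  "qjnjn" → prefix "qj" already present; 3 new (n, j, n)
Total nodes = 5 + 11 + 6 + 2 + 4 + 9 + 2 + 2 + 2 + 2 + 0 + 2 + 1 + 6 + 2 + 1 + 3 + 3 + 0 + 0 + 3 = 66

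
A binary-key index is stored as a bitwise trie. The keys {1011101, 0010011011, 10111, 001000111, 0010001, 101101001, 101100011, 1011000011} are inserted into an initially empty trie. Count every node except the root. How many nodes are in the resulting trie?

For each word, the new-node count is its length minus the longest prefix already in the trie:
  "1011101" → 7 new (1, 0, 1, 1, 1, 0, 1)
  "0010011011" → 10 new (0, 0, 1, 0, 0, 1, 1, 0, 1, 1)
  "10111" → prefix "10111" already present; 0 new (none)
  "001000111" → prefix "00100" already present; 4 new (0, 1, 1, 1)
  "0010001" → prefix "0010001" already present; 0 new (none)
  "101101001" → prefix "1011" already present; 5 new (0, 1, 0, 0, 1)
  "101100011" → prefix "10110" already present; 4 new (0, 0, 1, 1)
  "1011000011" → prefix "1011000" already present; 3 new (0, 1, 1)
Total nodes = 7 + 10 + 0 + 4 + 0 + 5 + 4 + 3 = 33

33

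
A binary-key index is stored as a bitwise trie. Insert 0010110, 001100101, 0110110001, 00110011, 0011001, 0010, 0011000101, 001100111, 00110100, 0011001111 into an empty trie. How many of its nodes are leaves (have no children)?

6

A leaf is a node with no children — equivalently, the end of a word that is not a proper prefix of any other stored word.
Those words: "0010110", "0011000101", "001100101", "0011001111", "00110100", "0110110001"
Leaf count: 6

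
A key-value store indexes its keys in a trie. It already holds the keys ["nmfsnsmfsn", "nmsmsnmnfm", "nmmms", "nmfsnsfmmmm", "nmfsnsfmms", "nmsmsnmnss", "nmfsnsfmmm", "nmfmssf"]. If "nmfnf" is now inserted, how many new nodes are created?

2

Walking "nmfnf" from the root, the first 3 characters ("nmf") follow existing edges; "n" is the first miss.
Each of the 2 remaining characters creates one node.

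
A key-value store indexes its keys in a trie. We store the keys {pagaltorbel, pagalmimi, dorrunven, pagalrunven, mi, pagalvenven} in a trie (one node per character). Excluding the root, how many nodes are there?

Trace insertions, counting only characters that open a new branch:
  "pagaltorbel" → 11 new (p, a, g, a, l, t, o, r, b, e, l)
  "pagalmimi" → prefix "pagal" already present; 4 new (m, i, m, i)
  "dorrunven" → 9 new (d, o, r, r, u, n, v, e, n)
  "pagalrunven" → prefix "pagal" already present; 6 new (r, u, n, v, e, n)
  "mi" → 2 new (m, i)
  "pagalvenven" → prefix "pagal" already present; 6 new (v, e, n, v, e, n)
Total nodes = 11 + 4 + 9 + 6 + 2 + 6 = 38

38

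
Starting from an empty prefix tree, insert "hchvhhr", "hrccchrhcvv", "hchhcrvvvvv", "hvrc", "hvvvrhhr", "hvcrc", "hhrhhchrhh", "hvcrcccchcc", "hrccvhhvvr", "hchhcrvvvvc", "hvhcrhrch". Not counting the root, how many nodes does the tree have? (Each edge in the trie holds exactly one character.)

66

Count nodes per top-level branch (shared prefixes stored once):
  'h'-branch (hchhcrvvvvc, hchhcrvvvvv, hchvhhr, hhrhhchrhh, hrccchrhcvv, hrccvhhvvr, hvcrc, hvcrcccchcc, hvhcrhrch, hvrc, hvvvrhhr): 66 nodes
Sum: 66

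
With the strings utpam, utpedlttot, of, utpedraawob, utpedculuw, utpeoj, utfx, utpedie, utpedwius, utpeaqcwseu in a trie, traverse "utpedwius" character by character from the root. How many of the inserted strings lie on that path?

Check each prefix of "utpedwius" against the stored set — each match is an end-marker on the path.
Prefixes of the query that are stored words: "utpedwius"
Count: 1

1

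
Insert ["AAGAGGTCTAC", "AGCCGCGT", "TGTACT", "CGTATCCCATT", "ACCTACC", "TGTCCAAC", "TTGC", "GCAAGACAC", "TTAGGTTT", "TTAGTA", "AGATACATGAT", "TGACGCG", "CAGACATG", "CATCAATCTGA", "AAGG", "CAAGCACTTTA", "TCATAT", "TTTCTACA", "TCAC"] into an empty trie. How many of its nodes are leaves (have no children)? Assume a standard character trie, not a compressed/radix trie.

19

A leaf is a node with no children — equivalently, the end of a word that is not a proper prefix of any other stored word.
Those words: "AAGAGGTCTAC", "AAGG", "ACCTACC", "AGATACATGAT", "AGCCGCGT", "CAAGCACTTTA", "CAGACATG", "CATCAATCTGA", "CGTATCCCATT", "GCAAGACAC", "TCAC", "TCATAT", "TGACGCG", "TGTACT", "TGTCCAAC", "TTAGGTTT", "TTAGTA", "TTGC", "TTTCTACA"
Leaf count: 19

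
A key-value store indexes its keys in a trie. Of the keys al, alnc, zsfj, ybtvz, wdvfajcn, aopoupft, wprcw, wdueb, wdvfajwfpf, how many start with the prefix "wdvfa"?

2

Traverse to the node for "wdvfa", then collect every word in that subtree.
Matches: "wdvfajcn", "wdvfajwfpf"
Count: 2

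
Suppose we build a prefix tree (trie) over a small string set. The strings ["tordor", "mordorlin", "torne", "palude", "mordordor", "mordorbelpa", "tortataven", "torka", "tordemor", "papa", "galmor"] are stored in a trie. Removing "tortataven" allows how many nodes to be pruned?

7

After clearing the end-marker at "tortataven", prune upward until reaching a node still needed by another word.
The suffix "tataven" (7 nodes) is used only by "tortataven"; the node for "tor" still has the child "d", so pruning stops there.
Nodes removed: 7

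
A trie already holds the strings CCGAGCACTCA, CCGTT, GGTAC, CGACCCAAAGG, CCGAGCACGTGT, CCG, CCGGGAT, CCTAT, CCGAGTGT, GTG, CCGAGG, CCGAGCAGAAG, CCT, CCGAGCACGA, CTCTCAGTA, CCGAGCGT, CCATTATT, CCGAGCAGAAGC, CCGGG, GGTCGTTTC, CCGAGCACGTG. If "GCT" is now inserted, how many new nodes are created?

2

Walking "GCT" from the root, the first 1 characters ("G") follow existing edges; "C" is the first miss.
So 3 − 1 = 2 new nodes.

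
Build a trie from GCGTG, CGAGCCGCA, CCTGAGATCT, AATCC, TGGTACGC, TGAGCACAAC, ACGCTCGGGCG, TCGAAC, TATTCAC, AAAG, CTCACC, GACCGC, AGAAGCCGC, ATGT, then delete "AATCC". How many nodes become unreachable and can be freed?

3

A node on "AATCC"'s path can go only if nothing else ends at it or branches off below it.
The suffix "TCC" (3 nodes) is used only by "AATCC"; the node for "AA" still has the child "A", so pruning stops there.
Nodes removed: 3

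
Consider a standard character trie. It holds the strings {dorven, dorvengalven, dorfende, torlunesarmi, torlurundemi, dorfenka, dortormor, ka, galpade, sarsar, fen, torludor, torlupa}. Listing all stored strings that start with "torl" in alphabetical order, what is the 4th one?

torlurundemi

DFS of the "torl" subtree visits, in order: "torludor", "torlunesarmi", "torlupa", "torlurundemi"
Position 4: torlurundemi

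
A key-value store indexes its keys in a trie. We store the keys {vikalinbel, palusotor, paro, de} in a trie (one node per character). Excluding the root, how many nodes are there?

Trie structure (* marks end of a word):
(root)
├─ d
│  └─ e *
├─ p
│  └─ a
│     ├─ l
│     │  └─ u
│     │     └─ s
│     │        └─ o
│     │           └─ t
│     │              └─ o
│     │                 └─ r *
│     └─ r
│        └─ o *
└─ v
   └─ i
      └─ k
         └─ a
            └─ l
               └─ i
                  └─ n
                     └─ b
                        └─ e
                           └─ l *
Counting every labelled node above: 23.

23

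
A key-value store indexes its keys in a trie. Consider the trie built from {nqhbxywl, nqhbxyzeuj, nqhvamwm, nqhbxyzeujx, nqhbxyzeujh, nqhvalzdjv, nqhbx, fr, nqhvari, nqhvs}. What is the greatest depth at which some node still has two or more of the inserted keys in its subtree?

10

Look for the deepest trie node that still has at least two words in its subtree.
e.g. "nqhbxyzeuj" and "nqhbxyzeujh" share the prefix "nqhbxyzeuj" of length 10; no pair shares a longer one.
Longest shared-prefix length: 10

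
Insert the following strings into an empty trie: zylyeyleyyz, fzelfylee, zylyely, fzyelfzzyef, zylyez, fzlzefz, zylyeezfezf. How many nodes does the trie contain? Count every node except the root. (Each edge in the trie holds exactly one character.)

Count nodes per top-level branch (shared prefixes stored once):
  'f'-branch (fzelfylee, fzlzefz, fzyelfzzyef): 23 nodes
  'z'-branch (zylyeezfezf, zylyely, zylyeyleyyz, zylyez): 20 nodes
Sum: 43

43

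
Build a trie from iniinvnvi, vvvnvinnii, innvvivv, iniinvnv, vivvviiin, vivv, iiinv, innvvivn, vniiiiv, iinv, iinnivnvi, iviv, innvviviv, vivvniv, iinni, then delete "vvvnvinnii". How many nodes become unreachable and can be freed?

A node on "vvvnvinnii"'s path can go only if nothing else ends at it or branches off below it.
The suffix "vvnvinnii" (9 nodes) is used only by "vvvnvinnii"; the node for "v" still has the child "i", so pruning stops there.
Nodes removed: 9

9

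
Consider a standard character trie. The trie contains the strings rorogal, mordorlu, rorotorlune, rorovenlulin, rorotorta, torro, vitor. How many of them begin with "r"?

Traverse to the node for "r", then collect every word in that subtree.
Matches: "rorogal", "rorotorlune", "rorotorta", "rorovenlulin"
Count: 4

4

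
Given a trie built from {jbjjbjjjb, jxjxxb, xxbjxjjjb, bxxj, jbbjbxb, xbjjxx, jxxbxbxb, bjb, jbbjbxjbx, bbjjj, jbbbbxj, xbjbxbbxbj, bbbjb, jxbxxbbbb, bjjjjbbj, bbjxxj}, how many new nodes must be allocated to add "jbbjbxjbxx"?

1

The longest prefix of "jbbjbxjbxx" already in the trie is "jbbjbxjbx" (length 9).
New nodes needed: |"jbbjbxjbxx"| − 9 = 10 − 9 = 1.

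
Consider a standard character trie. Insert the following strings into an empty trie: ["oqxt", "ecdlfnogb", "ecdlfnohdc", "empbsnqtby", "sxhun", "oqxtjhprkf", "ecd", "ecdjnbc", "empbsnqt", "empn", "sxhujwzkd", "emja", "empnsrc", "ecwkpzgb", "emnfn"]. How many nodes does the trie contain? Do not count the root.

60

Trace insertions, counting only characters that open a new branch:
  "oqxt" → 4 new (o, q, x, t)
  "ecdlfnogb" → 9 new (e, c, d, l, f, n, o, g, b)
  "ecdlfnohdc" → prefix "ecdlfno" already present; 3 new (h, d, c)
  "empbsnqtby" → prefix "e" already present; 9 new (m, p, b, s, n, q, t, b, y)
  "sxhun" → 5 new (s, x, h, u, n)
  "oqxtjhprkf" → prefix "oqxt" already present; 6 new (j, h, p, r, k, f)
  "ecd" → prefix "ecd" already present; 0 new (none)
  "ecdjnbc" → prefix "ecd" already present; 4 new (j, n, b, c)
  "empbsnqt" → prefix "empbsnqt" already present; 0 new (none)
  "empn" → prefix "emp" already present; 1 new (n)
  "sxhujwzkd" → prefix "sxhu" already present; 5 new (j, w, z, k, d)
  "emja" → prefix "em" already present; 2 new (j, a)
  "empnsrc" → prefix "empn" already present; 3 new (s, r, c)
  "ecwkpzgb" → prefix "ec" already present; 6 new (w, k, p, z, g, b)
  "emnfn" → prefix "em" already present; 3 new (n, f, n)
Total nodes = 4 + 9 + 3 + 9 + 5 + 6 + 0 + 4 + 0 + 1 + 5 + 2 + 3 + 6 + 3 = 60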